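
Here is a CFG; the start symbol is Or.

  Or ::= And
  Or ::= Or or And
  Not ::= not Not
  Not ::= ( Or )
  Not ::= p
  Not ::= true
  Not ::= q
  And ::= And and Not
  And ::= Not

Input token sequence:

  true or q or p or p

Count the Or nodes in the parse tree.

4

[Or [Or [Or [Or [And [Not true]]] or [And [Not q]]] or [And [Not p]]] or [And [Not p]]]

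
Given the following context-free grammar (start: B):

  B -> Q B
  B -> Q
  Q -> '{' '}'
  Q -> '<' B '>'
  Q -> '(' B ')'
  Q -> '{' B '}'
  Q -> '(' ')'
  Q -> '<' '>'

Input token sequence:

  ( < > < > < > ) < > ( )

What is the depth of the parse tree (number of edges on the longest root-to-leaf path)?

6

[B [Q ( [B [Q < >] [B [Q < >] [B [Q < >]]]] )] [B [Q < >] [B [Q ( )]]]]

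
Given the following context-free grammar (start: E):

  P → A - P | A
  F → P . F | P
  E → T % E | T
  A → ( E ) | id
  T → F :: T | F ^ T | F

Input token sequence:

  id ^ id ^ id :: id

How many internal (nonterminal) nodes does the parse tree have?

17

[E [T [F [P [A id]]] ^ [T [F [P [A id]]] ^ [T [F [P [A id]]] :: [T [F [P [A id]]]]]]]]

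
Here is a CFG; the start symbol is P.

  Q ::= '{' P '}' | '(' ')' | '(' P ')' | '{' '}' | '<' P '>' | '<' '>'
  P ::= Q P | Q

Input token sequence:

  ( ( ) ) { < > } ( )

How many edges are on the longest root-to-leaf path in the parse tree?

5

[P [Q ( [P [Q ( )]] )] [P [Q { [P [Q < >]] }] [P [Q ( )]]]]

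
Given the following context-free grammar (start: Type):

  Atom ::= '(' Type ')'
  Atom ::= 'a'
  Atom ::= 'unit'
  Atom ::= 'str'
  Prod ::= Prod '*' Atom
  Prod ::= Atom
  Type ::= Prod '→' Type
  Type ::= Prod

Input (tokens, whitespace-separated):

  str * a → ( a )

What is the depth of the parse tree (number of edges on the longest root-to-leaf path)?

7

[Type [Prod [Prod [Atom str]] * [Atom a]] → [Type [Prod [Atom ( [Type [Prod [Atom a]]] )]]]]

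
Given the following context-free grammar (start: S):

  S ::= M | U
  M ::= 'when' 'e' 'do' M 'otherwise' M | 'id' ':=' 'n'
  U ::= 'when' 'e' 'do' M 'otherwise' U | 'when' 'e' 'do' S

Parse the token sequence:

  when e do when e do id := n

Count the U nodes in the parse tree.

[S [U when e do [S [U when e do [S [M id := n]]]]]]

2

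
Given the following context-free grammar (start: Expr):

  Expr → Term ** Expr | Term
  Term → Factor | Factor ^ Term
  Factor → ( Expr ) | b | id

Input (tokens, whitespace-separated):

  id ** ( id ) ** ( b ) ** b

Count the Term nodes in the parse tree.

6

[Expr [Term [Factor id]] ** [Expr [Term [Factor ( [Expr [Term [Factor id]]] )]] ** [Expr [Term [Factor ( [Expr [Term [Factor b]]] )]] ** [Expr [Term [Factor b]]]]]]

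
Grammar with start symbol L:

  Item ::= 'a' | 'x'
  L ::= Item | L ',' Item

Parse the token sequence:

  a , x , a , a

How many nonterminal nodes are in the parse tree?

8

[L [L [L [L [Item a]] , [Item x]] , [Item a]] , [Item a]]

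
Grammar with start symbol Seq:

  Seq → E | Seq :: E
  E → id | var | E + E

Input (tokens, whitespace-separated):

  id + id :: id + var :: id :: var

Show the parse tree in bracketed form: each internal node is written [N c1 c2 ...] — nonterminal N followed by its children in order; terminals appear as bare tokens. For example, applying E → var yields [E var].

Seq
Seq :: E
Seq :: E :: E
Seq :: E :: E :: E
E :: E :: E :: E
E + E :: E :: E :: E
id + E :: E :: E :: E
id + id :: E :: E :: E
id + id :: E + E :: E :: E
id + id :: id + E :: E :: E
id + id :: id + var :: E :: E
id + id :: id + var :: id :: E
id + id :: id + var :: id :: var

[Seq [Seq [Seq [Seq [E [E id] + [E id]]] :: [E [E id] + [E var]]] :: [E id]] :: [E var]]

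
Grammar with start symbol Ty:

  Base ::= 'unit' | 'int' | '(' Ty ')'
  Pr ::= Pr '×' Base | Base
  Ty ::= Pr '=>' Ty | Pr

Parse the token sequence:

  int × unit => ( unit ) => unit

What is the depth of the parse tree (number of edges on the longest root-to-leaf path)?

[Ty [Pr [Pr [Base int]] × [Base unit]] => [Ty [Pr [Base ( [Ty [Pr [Base unit]]] )]] => [Ty [Pr [Base unit]]]]]

7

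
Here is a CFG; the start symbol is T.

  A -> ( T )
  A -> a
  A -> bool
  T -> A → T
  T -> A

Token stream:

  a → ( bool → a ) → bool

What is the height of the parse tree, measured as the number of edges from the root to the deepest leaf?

[T [A a] → [T [A ( [T [A bool] → [T [A a]]] )] → [T [A bool]]]]

6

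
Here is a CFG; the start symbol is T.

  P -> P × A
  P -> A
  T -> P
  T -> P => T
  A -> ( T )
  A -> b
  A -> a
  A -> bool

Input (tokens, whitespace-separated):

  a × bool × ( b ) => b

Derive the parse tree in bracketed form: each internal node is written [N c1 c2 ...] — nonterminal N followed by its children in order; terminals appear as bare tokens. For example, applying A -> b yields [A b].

T
P => T
P × A => T
P × A × A => T
A × A × A => T
a × A × A => T
a × bool × A => T
a × bool × ( T ) => T
a × bool × ( P ) => T
a × bool × ( A ) => T
a × bool × ( b ) => T
a × bool × ( b ) => P
a × bool × ( b ) => A
a × bool × ( b ) => b

[T [P [P [P [A a]] × [A bool]] × [A ( [T [P [A b]]] )]] => [T [P [A b]]]]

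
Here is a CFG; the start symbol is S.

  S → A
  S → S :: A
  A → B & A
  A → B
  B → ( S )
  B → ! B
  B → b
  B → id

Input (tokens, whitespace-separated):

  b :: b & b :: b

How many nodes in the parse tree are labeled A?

4

[S [S [S [A [B b]]] :: [A [B b] & [A [B b]]]] :: [A [B b]]]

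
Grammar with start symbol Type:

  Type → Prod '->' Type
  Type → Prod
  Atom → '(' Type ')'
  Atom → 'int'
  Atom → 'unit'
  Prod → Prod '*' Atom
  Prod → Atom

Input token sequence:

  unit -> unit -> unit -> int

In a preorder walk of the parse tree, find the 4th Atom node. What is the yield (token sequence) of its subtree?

[Type [Prod [Atom unit]] -> [Type [Prod [Atom unit]] -> [Type [Prod [Atom unit]] -> [Type [Prod [Atom int]]]]]]

int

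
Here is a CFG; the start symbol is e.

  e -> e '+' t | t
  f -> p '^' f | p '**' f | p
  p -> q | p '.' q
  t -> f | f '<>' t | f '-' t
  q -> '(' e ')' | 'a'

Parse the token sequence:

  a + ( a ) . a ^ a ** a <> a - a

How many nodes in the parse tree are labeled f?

7

[e [e [t [f [p [q a]]]]] + [t [f [p [p [q ( [e [t [f [p [q a]]]]] )]] . [q a]] ^ [f [p [q a]] ** [f [p [q a]]]]] <> [t [f [p [q a]]] - [t [f [p [q a]]]]]]]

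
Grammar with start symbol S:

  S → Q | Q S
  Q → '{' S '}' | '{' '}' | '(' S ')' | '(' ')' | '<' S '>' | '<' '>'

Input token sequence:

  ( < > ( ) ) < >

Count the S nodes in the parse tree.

[S [Q ( [S [Q < >] [S [Q ( )]]] )] [S [Q < >]]]

4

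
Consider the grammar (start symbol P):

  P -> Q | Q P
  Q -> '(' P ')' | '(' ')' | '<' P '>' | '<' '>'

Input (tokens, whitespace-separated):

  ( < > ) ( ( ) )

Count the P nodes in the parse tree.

[P [Q ( [P [Q < >]] )] [P [Q ( [P [Q ( )]] )]]]

4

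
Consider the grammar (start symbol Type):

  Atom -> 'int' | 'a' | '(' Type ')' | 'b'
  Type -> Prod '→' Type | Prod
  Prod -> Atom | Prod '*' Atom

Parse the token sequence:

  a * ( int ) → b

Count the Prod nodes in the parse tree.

4

[Type [Prod [Prod [Atom a]] * [Atom ( [Type [Prod [Atom int]]] )]] → [Type [Prod [Atom b]]]]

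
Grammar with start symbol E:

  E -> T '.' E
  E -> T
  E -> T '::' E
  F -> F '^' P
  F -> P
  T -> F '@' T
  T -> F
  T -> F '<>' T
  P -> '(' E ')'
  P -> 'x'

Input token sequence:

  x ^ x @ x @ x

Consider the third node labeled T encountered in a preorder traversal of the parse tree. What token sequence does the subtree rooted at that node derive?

x

[E [T [F [F [P x]] ^ [P x]] @ [T [F [P x]] @ [T [F [P x]]]]]]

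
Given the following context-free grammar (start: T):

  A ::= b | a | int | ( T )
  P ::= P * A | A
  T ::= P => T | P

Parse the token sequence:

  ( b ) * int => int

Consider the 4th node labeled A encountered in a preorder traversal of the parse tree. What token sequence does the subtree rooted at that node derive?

int

[T [P [P [A ( [T [P [A b]]] )]] * [A int]] => [T [P [A int]]]]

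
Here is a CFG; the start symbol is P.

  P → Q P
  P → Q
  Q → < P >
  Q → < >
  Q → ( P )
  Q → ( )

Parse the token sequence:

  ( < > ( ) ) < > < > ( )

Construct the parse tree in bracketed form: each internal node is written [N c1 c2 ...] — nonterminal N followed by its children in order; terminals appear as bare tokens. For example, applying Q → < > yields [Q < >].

[P [Q ( [P [Q < >] [P [Q ( )]]] )] [P [Q < >] [P [Q < >] [P [Q ( )]]]]]

P
Q P
( P ) P
( Q P ) P
( < > P ) P
( < > Q ) P
( < > ( ) ) P
( < > ( ) ) Q P
( < > ( ) ) < > P
( < > ( ) ) < > Q P
( < > ( ) ) < > < > P
( < > ( ) ) < > < > Q
( < > ( ) ) < > < > ( )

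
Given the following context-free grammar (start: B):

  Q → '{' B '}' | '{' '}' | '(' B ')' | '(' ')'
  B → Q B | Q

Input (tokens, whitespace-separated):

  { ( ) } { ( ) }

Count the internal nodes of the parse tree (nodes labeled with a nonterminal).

8

[B [Q { [B [Q ( )]] }] [B [Q { [B [Q ( )]] }]]]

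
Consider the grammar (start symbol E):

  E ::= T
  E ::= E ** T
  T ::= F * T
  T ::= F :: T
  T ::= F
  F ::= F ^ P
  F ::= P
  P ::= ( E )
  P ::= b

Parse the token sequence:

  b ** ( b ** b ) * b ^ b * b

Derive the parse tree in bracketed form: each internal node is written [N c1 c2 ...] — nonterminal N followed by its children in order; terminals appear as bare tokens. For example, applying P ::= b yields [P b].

[E [E [T [F [P b]]]] ** [T [F [P ( [E [E [T [F [P b]]]] ** [T [F [P b]]]] )]] * [T [F [F [P b]] ^ [P b]] * [T [F [P b]]]]]]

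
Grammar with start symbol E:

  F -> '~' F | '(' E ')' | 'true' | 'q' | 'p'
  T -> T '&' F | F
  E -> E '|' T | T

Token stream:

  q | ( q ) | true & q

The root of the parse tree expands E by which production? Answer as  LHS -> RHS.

[E [E [E [T [F q]]] | [T [F ( [E [T [F q]]] )]]] | [T [T [F true]] & [F q]]]

E -> E '|' T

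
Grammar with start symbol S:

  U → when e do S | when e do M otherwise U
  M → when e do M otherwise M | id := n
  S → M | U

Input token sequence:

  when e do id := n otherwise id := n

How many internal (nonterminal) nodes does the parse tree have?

[S [M when e do [M id := n] otherwise [M id := n]]]

4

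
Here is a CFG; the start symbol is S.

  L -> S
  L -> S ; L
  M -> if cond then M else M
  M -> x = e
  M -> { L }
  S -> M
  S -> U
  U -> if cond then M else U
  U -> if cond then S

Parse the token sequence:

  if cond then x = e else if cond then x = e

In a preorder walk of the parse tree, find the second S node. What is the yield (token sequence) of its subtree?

x = e

[S [U if cond then [M x = e] else [U if cond then [S [M x = e]]]]]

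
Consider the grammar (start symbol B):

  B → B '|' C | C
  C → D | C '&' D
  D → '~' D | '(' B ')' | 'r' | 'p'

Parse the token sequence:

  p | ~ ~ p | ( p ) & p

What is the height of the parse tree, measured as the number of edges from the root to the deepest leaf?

7

[B [B [B [C [D p]]] | [C [D ~ [D ~ [D p]]]]] | [C [C [D ( [B [C [D p]]] )]] & [D p]]]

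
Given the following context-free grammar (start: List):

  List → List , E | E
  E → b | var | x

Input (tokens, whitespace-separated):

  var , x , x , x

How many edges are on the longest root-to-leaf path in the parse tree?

5

[List [List [List [List [E var]] , [E x]] , [E x]] , [E x]]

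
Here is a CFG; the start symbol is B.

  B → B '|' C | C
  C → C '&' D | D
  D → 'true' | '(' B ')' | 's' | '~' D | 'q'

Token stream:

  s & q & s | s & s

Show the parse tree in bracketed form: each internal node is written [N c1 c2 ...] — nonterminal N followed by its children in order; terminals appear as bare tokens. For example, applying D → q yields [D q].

[B [B [C [C [C [D s]] & [D q]] & [D s]]] | [C [C [D s]] & [D s]]]

B
B | C
C | C
C & D | C
C & D & D | C
D & D & D | C
s & D & D | C
s & q & D | C
s & q & s | C
s & q & s | C & D
s & q & s | D & D
s & q & s | s & D
s & q & s | s & s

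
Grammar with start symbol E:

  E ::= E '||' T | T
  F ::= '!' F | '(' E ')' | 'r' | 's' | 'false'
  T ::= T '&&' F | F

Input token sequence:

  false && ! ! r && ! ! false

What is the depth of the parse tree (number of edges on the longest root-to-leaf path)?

[E [T [T [T [F false]] && [F ! [F ! [F r]]]] && [F ! [F ! [F false]]]]]

6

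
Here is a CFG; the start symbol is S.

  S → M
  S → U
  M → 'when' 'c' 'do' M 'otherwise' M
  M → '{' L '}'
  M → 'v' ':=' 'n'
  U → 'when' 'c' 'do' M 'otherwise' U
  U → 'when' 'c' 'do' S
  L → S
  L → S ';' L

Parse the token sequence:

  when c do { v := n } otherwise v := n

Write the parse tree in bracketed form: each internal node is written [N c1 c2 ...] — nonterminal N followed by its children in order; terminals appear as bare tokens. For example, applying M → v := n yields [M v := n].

S
M
when c do M otherwise M
when c do { L } otherwise M
when c do { S } otherwise M
when c do { M } otherwise M
when c do { v := n } otherwise M
when c do { v := n } otherwise v := n

[S [M when c do [M { [L [S [M v := n]]] }] otherwise [M v := n]]]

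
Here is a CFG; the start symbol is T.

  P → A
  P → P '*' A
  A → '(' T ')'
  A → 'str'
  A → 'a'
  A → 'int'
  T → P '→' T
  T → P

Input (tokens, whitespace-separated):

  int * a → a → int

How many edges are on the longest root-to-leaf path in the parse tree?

[T [P [P [A int]] * [A a]] → [T [P [A a]] → [T [P [A int]]]]]

5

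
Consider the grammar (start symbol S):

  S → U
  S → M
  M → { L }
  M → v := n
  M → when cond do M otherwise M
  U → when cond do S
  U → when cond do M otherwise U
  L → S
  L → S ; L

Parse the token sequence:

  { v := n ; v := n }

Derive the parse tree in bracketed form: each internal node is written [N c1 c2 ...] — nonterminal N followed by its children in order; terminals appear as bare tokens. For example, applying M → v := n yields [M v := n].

S
M
{ L }
{ S ; L }
{ M ; L }
{ v := n ; L }
{ v := n ; S }
{ v := n ; M }
{ v := n ; v := n }

[S [M { [L [S [M v := n]] ; [L [S [M v := n]]]] }]]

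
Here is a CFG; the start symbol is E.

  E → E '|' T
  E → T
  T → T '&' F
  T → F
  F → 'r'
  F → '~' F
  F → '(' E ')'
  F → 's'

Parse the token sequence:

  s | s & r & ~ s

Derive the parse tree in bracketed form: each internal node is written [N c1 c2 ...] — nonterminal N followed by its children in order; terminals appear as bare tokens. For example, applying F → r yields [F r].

[E [E [T [F s]]] | [T [T [T [F s]] & [F r]] & [F ~ [F s]]]]

E
E | T
T | T
F | T
s | T
s | T & F
s | T & F & F
s | F & F & F
s | s & F & F
s | s & r & F
s | s & r & ~ F
s | s & r & ~ s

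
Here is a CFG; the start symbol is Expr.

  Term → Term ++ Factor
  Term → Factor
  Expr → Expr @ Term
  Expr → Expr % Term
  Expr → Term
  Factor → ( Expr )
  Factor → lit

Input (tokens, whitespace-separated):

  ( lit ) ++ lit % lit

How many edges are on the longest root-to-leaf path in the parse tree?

8

[Expr [Expr [Term [Term [Factor ( [Expr [Term [Factor lit]]] )]] ++ [Factor lit]]] % [Term [Factor lit]]]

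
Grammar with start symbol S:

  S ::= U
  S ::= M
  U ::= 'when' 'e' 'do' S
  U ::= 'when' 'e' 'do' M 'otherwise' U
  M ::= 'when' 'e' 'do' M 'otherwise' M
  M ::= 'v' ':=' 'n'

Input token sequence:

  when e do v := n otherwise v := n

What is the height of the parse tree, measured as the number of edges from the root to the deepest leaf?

[S [M when e do [M v := n] otherwise [M v := n]]]

3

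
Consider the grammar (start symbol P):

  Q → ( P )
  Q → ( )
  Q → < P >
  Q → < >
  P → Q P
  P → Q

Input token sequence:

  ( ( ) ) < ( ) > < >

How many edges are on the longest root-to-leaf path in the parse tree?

5

[P [Q ( [P [Q ( )]] )] [P [Q < [P [Q ( )]] >] [P [Q < >]]]]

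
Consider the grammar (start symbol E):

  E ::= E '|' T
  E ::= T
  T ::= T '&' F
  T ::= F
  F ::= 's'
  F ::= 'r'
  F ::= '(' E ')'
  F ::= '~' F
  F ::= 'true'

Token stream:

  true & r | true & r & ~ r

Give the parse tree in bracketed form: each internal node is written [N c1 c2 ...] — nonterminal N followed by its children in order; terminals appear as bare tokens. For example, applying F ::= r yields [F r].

E
E | T
T | T
T & F | T
F & F | T
true & F | T
true & r | T
true & r | T & F
true & r | T & F & F
true & r | F & F & F
true & r | true & F & F
true & r | true & r & F
true & r | true & r & ~ F
true & r | true & r & ~ r

[E [E [T [T [F true]] & [F r]]] | [T [T [T [F true]] & [F r]] & [F ~ [F r]]]]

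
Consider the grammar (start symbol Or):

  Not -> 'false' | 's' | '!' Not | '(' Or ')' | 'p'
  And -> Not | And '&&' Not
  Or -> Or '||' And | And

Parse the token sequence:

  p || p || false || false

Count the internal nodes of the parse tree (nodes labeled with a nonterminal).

[Or [Or [Or [Or [And [Not p]]] || [And [Not p]]] || [And [Not false]]] || [And [Not false]]]

12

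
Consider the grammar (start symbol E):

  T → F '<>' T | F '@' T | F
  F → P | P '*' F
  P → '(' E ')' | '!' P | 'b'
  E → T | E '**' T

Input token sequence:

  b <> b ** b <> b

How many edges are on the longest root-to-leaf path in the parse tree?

6

[E [E [T [F [P b]] <> [T [F [P b]]]]] ** [T [F [P b]] <> [T [F [P b]]]]]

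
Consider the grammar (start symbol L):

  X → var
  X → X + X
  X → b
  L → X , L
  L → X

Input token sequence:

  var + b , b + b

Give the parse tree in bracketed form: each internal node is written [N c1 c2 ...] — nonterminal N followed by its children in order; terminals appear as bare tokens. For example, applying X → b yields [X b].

L
X , L
X + X , L
var + X , L
var + b , L
var + b , X
var + b , X + X
var + b , b + X
var + b , b + b

[L [X [X var] + [X b]] , [L [X [X b] + [X b]]]]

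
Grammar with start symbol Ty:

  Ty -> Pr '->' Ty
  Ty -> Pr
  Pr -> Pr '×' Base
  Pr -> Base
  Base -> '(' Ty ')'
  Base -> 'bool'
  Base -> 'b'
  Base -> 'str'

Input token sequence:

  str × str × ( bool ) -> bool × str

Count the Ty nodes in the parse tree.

[Ty [Pr [Pr [Pr [Base str]] × [Base str]] × [Base ( [Ty [Pr [Base bool]]] )]] -> [Ty [Pr [Pr [Base bool]] × [Base str]]]]

3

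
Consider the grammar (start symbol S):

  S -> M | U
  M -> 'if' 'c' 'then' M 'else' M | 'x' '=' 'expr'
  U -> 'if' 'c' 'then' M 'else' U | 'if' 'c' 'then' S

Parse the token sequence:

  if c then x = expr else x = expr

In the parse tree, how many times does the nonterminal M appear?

[S [M if c then [M x = expr] else [M x = expr]]]

3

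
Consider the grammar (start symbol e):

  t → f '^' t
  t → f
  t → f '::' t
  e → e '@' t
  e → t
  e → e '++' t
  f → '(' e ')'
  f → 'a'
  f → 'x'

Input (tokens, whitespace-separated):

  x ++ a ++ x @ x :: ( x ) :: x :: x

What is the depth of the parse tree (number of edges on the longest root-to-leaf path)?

7

[e [e [e [e [t [f x]]] ++ [t [f a]]] ++ [t [f x]]] @ [t [f x] :: [t [f ( [e [t [f x]]] )] :: [t [f x] :: [t [f x]]]]]]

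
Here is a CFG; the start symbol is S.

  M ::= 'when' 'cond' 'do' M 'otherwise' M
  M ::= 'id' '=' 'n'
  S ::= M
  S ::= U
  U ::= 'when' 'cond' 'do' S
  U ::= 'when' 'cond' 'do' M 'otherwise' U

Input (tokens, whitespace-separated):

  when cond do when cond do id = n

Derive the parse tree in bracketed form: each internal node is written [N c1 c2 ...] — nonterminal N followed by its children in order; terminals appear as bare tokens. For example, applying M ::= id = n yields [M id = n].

[S [U when cond do [S [U when cond do [S [M id = n]]]]]]

S
U
when cond do S
when cond do U
when cond do when cond do S
when cond do when cond do M
when cond do when cond do id = n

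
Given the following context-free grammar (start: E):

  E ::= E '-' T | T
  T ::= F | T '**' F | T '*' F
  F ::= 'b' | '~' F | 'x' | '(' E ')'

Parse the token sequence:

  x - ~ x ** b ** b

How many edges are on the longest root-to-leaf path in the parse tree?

[E [E [T [F x]]] - [T [T [T [F ~ [F x]]] ** [F b]] ** [F b]]]

6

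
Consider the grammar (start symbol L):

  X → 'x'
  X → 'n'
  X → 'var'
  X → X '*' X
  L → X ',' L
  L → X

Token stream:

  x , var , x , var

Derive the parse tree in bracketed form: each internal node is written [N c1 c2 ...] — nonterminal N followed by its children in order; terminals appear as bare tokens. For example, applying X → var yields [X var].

[L [X x] , [L [X var] , [L [X x] , [L [X var]]]]]

L
X , L
x , L
x , X , L
x , var , L
x , var , X , L
x , var , x , L
x , var , x , X
x , var , x , var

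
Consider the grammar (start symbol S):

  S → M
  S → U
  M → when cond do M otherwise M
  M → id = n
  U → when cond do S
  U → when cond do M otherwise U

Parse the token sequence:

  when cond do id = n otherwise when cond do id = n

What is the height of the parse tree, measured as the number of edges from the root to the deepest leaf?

[S [U when cond do [M id = n] otherwise [U when cond do [S [M id = n]]]]]

5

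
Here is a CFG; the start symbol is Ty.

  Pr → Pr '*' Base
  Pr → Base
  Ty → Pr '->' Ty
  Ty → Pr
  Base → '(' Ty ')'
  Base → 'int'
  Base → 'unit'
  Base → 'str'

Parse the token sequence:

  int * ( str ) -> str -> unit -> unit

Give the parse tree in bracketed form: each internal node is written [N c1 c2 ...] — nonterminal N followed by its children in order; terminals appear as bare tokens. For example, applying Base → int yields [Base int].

[Ty [Pr [Pr [Base int]] * [Base ( [Ty [Pr [Base str]]] )]] -> [Ty [Pr [Base str]] -> [Ty [Pr [Base unit]] -> [Ty [Pr [Base unit]]]]]]

Ty
Pr -> Ty
Pr * Base -> Ty
Base * Base -> Ty
int * Base -> Ty
int * ( Ty ) -> Ty
int * ( Pr ) -> Ty
int * ( Base ) -> Ty
int * ( str ) -> Ty
int * ( str ) -> Pr -> Ty
int * ( str ) -> Base -> Ty
int * ( str ) -> str -> Ty
int * ( str ) -> str -> Pr -> Ty
int * ( str ) -> str -> Base -> Ty
int * ( str ) -> str -> unit -> Ty
int * ( str ) -> str -> unit -> Pr
int * ( str ) -> str -> unit -> Base
int * ( str ) -> str -> unit -> unit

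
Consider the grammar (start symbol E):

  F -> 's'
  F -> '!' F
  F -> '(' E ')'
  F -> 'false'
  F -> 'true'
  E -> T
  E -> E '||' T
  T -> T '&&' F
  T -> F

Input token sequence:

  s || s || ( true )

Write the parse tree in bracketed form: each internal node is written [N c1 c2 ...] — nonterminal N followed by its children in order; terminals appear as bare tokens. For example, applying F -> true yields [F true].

[E [E [E [T [F s]]] || [T [F s]]] || [T [F ( [E [T [F true]]] )]]]

E
E || T
E || T || T
T || T || T
F || T || T
s || T || T
s || F || T
s || s || T
s || s || F
s || s || ( E )
s || s || ( T )
s || s || ( F )
s || s || ( true )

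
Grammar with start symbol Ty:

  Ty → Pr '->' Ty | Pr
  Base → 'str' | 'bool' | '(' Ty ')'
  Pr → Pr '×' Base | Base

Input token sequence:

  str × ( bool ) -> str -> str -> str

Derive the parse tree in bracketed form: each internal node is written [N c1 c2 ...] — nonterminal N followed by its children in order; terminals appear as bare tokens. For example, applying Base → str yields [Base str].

Ty
Pr -> Ty
Pr × Base -> Ty
Base × Base -> Ty
str × Base -> Ty
str × ( Ty ) -> Ty
str × ( Pr ) -> Ty
str × ( Base ) -> Ty
str × ( bool ) -> Ty
str × ( bool ) -> Pr -> Ty
str × ( bool ) -> Base -> Ty
str × ( bool ) -> str -> Ty
str × ( bool ) -> str -> Pr -> Ty
str × ( bool ) -> str -> Base -> Ty
str × ( bool ) -> str -> str -> Ty
str × ( bool ) -> str -> str -> Pr
str × ( bool ) -> str -> str -> Base
str × ( bool ) -> str -> str -> str

[Ty [Pr [Pr [Base str]] × [Base ( [Ty [Pr [Base bool]]] )]] -> [Ty [Pr [Base str]] -> [Ty [Pr [Base str]] -> [Ty [Pr [Base str]]]]]]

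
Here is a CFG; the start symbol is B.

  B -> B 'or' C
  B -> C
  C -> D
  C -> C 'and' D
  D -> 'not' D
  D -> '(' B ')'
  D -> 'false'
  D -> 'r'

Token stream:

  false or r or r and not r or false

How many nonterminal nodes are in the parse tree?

[B [B [B [B [C [D false]]] or [C [D r]]] or [C [C [D r]] and [D not [D r]]]] or [C [D false]]]

15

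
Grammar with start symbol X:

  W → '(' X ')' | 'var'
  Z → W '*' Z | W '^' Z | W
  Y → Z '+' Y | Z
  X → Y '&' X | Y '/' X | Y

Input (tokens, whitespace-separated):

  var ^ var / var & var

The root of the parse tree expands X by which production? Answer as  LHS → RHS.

X → Y '/' X

[X [Y [Z [W var] ^ [Z [W var]]]] / [X [Y [Z [W var]]] & [X [Y [Z [W var]]]]]]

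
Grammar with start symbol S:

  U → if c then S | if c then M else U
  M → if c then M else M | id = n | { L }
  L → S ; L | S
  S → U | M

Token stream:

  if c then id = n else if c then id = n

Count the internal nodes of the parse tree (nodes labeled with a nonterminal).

[S [U if c then [M id = n] else [U if c then [S [M id = n]]]]]

6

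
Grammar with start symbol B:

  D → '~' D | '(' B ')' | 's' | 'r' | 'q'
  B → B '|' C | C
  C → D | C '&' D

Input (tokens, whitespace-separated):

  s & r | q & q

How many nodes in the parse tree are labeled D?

4

[B [B [C [C [D s]] & [D r]]] | [C [C [D q]] & [D q]]]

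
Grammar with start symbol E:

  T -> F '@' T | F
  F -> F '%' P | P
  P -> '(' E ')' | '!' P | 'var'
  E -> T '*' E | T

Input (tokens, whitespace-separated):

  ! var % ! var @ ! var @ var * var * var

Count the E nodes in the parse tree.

[E [T [F [F [P ! [P var]]] % [P ! [P var]]] @ [T [F [P ! [P var]]] @ [T [F [P var]]]]] * [E [T [F [P var]]] * [E [T [F [P var]]]]]]

3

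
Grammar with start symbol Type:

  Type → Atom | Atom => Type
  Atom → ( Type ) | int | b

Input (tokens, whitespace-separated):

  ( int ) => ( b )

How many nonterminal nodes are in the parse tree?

8

[Type [Atom ( [Type [Atom int]] )] => [Type [Atom ( [Type [Atom b]] )]]]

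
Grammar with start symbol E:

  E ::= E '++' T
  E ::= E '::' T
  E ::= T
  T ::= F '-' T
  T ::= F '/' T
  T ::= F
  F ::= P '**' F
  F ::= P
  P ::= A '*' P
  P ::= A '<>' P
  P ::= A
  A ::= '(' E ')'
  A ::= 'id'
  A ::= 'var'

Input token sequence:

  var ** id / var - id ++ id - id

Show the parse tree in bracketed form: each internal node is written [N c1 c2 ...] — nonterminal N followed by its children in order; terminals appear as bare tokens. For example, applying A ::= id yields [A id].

[E [E [T [F [P [A var]] ** [F [P [A id]]]] / [T [F [P [A var]]] - [T [F [P [A id]]]]]]] ++ [T [F [P [A id]]] - [T [F [P [A id]]]]]]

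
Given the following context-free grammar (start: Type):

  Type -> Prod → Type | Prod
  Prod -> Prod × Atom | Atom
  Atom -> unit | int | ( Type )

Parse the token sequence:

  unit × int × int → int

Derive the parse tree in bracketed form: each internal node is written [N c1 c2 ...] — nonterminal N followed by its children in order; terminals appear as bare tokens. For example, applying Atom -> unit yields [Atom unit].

Type
Prod → Type
Prod × Atom → Type
Prod × Atom × Atom → Type
Atom × Atom × Atom → Type
unit × Atom × Atom → Type
unit × int × Atom → Type
unit × int × int → Type
unit × int × int → Prod
unit × int × int → Atom
unit × int × int → int

[Type [Prod [Prod [Prod [Atom unit]] × [Atom int]] × [Atom int]] → [Type [Prod [Atom int]]]]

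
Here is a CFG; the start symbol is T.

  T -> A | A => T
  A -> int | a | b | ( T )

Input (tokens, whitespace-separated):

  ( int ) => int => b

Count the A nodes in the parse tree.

4

[T [A ( [T [A int]] )] => [T [A int] => [T [A b]]]]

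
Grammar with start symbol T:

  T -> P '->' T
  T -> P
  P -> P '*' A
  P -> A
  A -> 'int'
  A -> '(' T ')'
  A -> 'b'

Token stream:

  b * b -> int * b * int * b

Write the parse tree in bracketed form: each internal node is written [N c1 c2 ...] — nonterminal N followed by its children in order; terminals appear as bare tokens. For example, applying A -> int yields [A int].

[T [P [P [A b]] * [A b]] -> [T [P [P [P [P [A int]] * [A b]] * [A int]] * [A b]]]]

T
P -> T
P * A -> T
A * A -> T
b * A -> T
b * b -> T
b * b -> P
b * b -> P * A
b * b -> P * A * A
b * b -> P * A * A * A
b * b -> A * A * A * A
b * b -> int * A * A * A
b * b -> int * b * A * A
b * b -> int * b * int * A
b * b -> int * b * int * b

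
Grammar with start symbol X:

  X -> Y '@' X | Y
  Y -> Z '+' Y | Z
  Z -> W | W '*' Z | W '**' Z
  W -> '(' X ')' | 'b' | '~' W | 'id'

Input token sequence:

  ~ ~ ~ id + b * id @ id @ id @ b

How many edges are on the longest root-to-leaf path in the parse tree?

7

[X [Y [Z [W ~ [W ~ [W ~ [W id]]]]] + [Y [Z [W b] * [Z [W id]]]]] @ [X [Y [Z [W id]]] @ [X [Y [Z [W id]]] @ [X [Y [Z [W b]]]]]]]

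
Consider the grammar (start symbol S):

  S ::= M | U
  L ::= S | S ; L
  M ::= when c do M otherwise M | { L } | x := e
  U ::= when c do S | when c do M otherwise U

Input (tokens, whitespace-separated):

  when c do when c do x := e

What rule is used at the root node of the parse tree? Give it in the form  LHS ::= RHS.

S ::= U

[S [U when c do [S [U when c do [S [M x := e]]]]]]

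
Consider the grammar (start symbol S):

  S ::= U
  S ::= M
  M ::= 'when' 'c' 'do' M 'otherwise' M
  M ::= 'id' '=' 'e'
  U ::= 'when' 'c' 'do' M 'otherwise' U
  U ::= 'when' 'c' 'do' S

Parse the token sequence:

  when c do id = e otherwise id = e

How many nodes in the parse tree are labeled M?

3

[S [M when c do [M id = e] otherwise [M id = e]]]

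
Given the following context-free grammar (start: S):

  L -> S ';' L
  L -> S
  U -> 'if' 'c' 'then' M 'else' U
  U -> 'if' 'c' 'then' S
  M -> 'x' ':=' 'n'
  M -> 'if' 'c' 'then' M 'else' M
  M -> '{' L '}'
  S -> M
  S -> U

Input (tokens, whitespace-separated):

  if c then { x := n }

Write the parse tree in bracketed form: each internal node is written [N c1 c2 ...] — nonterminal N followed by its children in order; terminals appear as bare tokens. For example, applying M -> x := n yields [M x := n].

S
U
if c then S
if c then M
if c then { L }
if c then { S }
if c then { M }
if c then { x := n }

[S [U if c then [S [M { [L [S [M x := n]]] }]]]]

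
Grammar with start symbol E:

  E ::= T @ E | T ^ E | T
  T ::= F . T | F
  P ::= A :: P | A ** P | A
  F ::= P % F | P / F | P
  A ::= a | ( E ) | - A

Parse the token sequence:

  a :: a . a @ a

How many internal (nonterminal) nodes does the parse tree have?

16

[E [T [F [P [A a] :: [P [A a]]]] . [T [F [P [A a]]]]] @ [E [T [F [P [A a]]]]]]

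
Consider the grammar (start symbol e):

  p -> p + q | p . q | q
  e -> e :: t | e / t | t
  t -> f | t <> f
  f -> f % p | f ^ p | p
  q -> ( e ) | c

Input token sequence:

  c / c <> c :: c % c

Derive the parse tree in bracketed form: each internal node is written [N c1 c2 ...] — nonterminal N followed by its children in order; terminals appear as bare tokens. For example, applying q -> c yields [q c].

[e [e [e [t [f [p [q c]]]]] / [t [t [f [p [q c]]]] <> [f [p [q c]]]]] :: [t [f [f [p [q c]]] % [p [q c]]]]]

e
e :: t
e / t :: t
t / t :: t
f / t :: t
p / t :: t
q / t :: t
c / t :: t
c / t <> f :: t
c / f <> f :: t
c / p <> f :: t
c / q <> f :: t
c / c <> f :: t
c / c <> p :: t
c / c <> q :: t
c / c <> c :: t
c / c <> c :: f
c / c <> c :: f % p
c / c <> c :: p % p
c / c <> c :: q % p
c / c <> c :: c % p
c / c <> c :: c % q
c / c <> c :: c % c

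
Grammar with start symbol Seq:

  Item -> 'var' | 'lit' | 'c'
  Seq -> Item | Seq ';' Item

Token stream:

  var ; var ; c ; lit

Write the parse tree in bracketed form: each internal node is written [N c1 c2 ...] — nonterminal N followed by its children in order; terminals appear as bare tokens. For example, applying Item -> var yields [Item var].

[Seq [Seq [Seq [Seq [Item var]] ; [Item var]] ; [Item c]] ; [Item lit]]

Seq
Seq ; Item
Seq ; Item ; Item
Seq ; Item ; Item ; Item
Item ; Item ; Item ; Item
var ; Item ; Item ; Item
var ; var ; Item ; Item
var ; var ; c ; Item
var ; var ; c ; lit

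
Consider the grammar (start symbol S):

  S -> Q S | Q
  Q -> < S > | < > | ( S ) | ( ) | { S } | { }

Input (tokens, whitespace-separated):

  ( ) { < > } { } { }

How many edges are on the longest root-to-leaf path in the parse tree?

[S [Q ( )] [S [Q { [S [Q < >]] }] [S [Q { }] [S [Q { }]]]]]

5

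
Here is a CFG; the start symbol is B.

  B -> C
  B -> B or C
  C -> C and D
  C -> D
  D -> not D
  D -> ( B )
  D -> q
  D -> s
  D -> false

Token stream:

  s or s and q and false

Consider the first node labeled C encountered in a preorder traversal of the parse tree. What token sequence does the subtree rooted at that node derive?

[B [B [C [D s]]] or [C [C [C [D s]] and [D q]] and [D false]]]

s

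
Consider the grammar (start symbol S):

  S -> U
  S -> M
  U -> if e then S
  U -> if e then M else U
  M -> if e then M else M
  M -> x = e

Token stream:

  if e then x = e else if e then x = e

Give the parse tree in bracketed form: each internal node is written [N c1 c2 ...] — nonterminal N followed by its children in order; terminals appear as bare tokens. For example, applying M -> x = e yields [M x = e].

S
U
if e then M else U
if e then x = e else U
if e then x = e else if e then S
if e then x = e else if e then M
if e then x = e else if e then x = e

[S [U if e then [M x = e] else [U if e then [S [M x = e]]]]]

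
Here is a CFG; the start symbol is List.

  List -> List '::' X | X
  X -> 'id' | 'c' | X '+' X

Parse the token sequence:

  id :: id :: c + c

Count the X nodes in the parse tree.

5

[List [List [List [X id]] :: [X id]] :: [X [X c] + [X c]]]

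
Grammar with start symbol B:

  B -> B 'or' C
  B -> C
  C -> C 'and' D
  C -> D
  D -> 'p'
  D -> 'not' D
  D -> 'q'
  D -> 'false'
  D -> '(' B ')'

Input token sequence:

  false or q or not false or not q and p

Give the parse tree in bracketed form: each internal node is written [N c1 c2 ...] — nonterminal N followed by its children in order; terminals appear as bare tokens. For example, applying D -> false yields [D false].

B
B or C
B or C or C
B or C or C or C
C or C or C or C
D or C or C or C
false or C or C or C
false or D or C or C
false or q or C or C
false or q or D or C
false or q or not D or C
false or q or not false or C
false or q or not false or C and D
false or q or not false or D and D
false or q or not false or not D and D
false or q or not false or not q and D
false or q or not false or not q and p

[B [B [B [B [C [D false]]] or [C [D q]]] or [C [D not [D false]]]] or [C [C [D not [D q]]] and [D p]]]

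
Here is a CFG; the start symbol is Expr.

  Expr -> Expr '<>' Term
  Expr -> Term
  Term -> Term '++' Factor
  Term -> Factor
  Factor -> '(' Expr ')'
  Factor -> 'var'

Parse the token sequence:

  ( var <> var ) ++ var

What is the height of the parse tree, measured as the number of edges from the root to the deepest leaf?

[Expr [Term [Term [Factor ( [Expr [Expr [Term [Factor var]]] <> [Term [Factor var]]] )]] ++ [Factor var]]]

8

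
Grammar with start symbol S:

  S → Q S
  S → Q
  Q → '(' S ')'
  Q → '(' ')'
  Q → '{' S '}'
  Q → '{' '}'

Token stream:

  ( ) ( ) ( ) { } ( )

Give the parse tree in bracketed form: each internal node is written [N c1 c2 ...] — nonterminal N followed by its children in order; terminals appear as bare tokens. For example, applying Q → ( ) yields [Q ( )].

S
Q S
( ) S
( ) Q S
( ) ( ) S
( ) ( ) Q S
( ) ( ) ( ) S
( ) ( ) ( ) Q S
( ) ( ) ( ) { } S
( ) ( ) ( ) { } Q
( ) ( ) ( ) { } ( )

[S [Q ( )] [S [Q ( )] [S [Q ( )] [S [Q { }] [S [Q ( )]]]]]]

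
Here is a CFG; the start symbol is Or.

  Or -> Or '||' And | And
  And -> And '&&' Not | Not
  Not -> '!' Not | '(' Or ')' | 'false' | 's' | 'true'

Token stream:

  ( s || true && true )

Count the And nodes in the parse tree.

[Or [And [Not ( [Or [Or [And [Not s]]] || [And [And [Not true]] && [Not true]]] )]]]

4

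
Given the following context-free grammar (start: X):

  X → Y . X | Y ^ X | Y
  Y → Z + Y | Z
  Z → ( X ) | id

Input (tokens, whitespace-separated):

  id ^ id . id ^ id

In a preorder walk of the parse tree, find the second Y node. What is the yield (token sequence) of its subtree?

[X [Y [Z id]] ^ [X [Y [Z id]] . [X [Y [Z id]] ^ [X [Y [Z id]]]]]]

id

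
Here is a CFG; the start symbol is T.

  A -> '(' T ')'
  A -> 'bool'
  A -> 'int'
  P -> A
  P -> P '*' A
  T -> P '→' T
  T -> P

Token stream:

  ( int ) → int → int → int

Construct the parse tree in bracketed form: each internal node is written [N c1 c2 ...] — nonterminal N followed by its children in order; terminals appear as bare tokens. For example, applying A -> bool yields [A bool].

T
P → T
A → T
( T ) → T
( P ) → T
( A ) → T
( int ) → T
( int ) → P → T
( int ) → A → T
( int ) → int → T
( int ) → int → P → T
( int ) → int → A → T
( int ) → int → int → T
( int ) → int → int → P
( int ) → int → int → A
( int ) → int → int → int

[T [P [A ( [T [P [A int]]] )]] → [T [P [A int]] → [T [P [A int]] → [T [P [A int]]]]]]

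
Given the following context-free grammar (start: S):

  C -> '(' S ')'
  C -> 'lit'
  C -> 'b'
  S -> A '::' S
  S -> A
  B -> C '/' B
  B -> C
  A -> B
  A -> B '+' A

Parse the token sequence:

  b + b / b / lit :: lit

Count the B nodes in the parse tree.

5

[S [A [B [C b]] + [A [B [C b] / [B [C b] / [B [C lit]]]]]] :: [S [A [B [C lit]]]]]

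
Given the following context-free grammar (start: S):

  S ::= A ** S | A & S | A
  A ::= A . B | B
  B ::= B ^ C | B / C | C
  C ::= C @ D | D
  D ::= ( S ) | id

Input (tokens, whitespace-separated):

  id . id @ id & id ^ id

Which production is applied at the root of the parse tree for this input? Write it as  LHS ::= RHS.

[S [A [A [B [C [D id]]]] . [B [C [C [D id]] @ [D id]]]] & [S [A [B [B [C [D id]]] ^ [C [D id]]]]]]

S ::= A & S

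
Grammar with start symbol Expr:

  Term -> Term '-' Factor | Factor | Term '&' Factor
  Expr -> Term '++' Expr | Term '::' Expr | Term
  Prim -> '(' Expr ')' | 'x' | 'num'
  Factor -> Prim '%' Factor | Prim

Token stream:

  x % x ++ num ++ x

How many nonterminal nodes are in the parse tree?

[Expr [Term [Factor [Prim x] % [Factor [Prim x]]]] ++ [Expr [Term [Factor [Prim num]]] ++ [Expr [Term [Factor [Prim x]]]]]]

14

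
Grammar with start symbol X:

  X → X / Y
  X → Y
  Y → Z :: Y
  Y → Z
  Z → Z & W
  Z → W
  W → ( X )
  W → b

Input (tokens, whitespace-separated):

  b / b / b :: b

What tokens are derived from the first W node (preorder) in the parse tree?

b

[X [X [X [Y [Z [W b]]]] / [Y [Z [W b]]]] / [Y [Z [W b]] :: [Y [Z [W b]]]]]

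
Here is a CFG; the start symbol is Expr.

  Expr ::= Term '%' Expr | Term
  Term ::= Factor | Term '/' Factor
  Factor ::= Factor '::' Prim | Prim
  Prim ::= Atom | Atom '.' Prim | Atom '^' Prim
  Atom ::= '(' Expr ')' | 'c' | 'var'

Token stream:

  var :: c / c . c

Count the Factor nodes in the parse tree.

[Expr [Term [Term [Factor [Factor [Prim [Atom var]]] :: [Prim [Atom c]]]] / [Factor [Prim [Atom c] . [Prim [Atom c]]]]]]

3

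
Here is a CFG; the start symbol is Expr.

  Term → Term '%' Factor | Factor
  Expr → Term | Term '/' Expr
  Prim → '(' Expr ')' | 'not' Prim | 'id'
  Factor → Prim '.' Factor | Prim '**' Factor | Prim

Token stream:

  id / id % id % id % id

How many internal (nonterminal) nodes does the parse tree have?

[Expr [Term [Factor [Prim id]]] / [Expr [Term [Term [Term [Term [Factor [Prim id]]] % [Factor [Prim id]]] % [Factor [Prim id]]] % [Factor [Prim id]]]]]

17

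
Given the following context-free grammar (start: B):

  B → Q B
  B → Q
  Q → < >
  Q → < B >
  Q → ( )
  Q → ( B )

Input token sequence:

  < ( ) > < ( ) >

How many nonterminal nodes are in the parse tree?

[B [Q < [B [Q ( )]] >] [B [Q < [B [Q ( )]] >]]]

8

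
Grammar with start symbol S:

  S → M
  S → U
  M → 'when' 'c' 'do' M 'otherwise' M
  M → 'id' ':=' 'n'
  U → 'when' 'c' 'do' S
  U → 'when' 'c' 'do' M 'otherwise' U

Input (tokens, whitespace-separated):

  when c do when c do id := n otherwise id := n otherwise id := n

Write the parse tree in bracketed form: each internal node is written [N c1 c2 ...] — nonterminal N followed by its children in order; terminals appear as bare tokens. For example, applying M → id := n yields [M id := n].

[S [M when c do [M when c do [M id := n] otherwise [M id := n]] otherwise [M id := n]]]

S
M
when c do M otherwise M
when c do when c do M otherwise M otherwise M
when c do when c do id := n otherwise M otherwise M
when c do when c do id := n otherwise id := n otherwise M
when c do when c do id := n otherwise id := n otherwise id := n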